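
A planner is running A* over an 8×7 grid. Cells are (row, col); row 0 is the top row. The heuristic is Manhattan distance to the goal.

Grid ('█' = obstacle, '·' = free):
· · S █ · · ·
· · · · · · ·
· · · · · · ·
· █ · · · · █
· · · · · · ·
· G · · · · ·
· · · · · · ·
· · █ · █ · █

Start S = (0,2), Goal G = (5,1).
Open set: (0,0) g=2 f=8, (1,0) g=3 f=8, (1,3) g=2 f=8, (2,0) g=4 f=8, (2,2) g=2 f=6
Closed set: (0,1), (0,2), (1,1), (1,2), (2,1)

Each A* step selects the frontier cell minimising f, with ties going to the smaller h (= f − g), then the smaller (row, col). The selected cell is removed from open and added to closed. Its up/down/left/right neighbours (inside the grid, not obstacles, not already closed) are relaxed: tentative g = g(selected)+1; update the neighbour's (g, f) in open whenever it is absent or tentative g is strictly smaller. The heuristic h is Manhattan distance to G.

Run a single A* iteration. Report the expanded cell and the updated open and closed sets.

step 1: expand (2,2) (f=6, h=4) → closed; open now [(0,0) g=2 f=8, (1,0) g=3 f=8, (1,3) g=2 f=8, (2,0) g=4 f=8, (2,3) g=3 f=8, (3,2) g=3 f=6]

expanded=(2,2); open=[(0,0) g=2 f=8, (1,0) g=3 f=8, (1,3) g=2 f=8, (2,0) g=4 f=8, (2,3) g=3 f=8, (3,2) g=3 f=6]; closed=[(0,1), (0,2), (1,1), (1,2), (2,1), (2,2)]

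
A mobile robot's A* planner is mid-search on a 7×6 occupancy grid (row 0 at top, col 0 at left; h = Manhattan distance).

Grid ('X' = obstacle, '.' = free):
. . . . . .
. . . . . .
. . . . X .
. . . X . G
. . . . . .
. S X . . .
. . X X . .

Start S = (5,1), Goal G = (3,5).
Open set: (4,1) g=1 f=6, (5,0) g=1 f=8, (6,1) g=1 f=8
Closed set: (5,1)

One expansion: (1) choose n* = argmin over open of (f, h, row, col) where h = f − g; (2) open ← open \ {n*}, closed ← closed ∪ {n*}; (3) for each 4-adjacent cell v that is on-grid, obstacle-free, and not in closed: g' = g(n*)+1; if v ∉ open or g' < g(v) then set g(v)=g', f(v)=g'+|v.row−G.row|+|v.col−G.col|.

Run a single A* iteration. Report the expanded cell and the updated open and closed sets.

step 1: expand (4,1) (f=6, h=5) → closed; open now [(3,1) g=2 f=6, (4,0) g=2 f=8, (4,2) g=2 f=6, (5,0) g=1 f=8, (6,1) g=1 f=8]

expanded=(4,1); open=[(3,1) g=2 f=6, (4,0) g=2 f=8, (4,2) g=2 f=6, (5,0) g=1 f=8, (6,1) g=1 f=8]; closed=[(4,1), (5,1)]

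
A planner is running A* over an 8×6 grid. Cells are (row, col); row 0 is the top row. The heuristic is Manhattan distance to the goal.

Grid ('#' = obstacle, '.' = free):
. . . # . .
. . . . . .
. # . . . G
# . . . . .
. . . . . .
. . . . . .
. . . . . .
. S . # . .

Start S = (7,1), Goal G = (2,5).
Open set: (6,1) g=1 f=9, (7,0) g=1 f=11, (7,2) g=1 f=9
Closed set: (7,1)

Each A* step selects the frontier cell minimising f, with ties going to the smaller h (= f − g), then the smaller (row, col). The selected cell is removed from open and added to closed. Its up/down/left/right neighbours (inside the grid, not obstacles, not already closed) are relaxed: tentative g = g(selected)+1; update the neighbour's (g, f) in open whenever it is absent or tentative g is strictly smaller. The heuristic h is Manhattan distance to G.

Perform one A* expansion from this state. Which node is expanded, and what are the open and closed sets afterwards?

step 1: expand (6,1) (f=9, h=8) → closed; open now [(5,1) g=2 f=9, (6,0) g=2 f=11, (6,2) g=2 f=9, (7,0) g=1 f=11, (7,2) g=1 f=9]

expanded=(6,1); open=[(5,1) g=2 f=9, (6,0) g=2 f=11, (6,2) g=2 f=9, (7,0) g=1 f=11, (7,2) g=1 f=9]; closed=[(6,1), (7,1)]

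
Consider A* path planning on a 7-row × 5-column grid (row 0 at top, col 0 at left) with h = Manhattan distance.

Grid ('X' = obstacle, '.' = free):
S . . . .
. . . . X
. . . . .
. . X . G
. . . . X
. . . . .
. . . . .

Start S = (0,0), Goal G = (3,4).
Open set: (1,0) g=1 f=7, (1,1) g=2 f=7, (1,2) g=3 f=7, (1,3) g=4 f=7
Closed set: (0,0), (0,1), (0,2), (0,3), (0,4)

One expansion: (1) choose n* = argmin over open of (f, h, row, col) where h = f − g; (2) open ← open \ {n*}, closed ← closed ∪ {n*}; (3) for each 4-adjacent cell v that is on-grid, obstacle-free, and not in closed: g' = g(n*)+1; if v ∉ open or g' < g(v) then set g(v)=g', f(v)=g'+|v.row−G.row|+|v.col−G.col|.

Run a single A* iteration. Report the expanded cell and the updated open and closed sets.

step 1: expand (1,3) (f=7, h=3) → closed; open now [(1,0) g=1 f=7, (1,1) g=2 f=7, (1,2) g=3 f=7, (2,3) g=5 f=7]

expanded=(1,3); open=[(1,0) g=1 f=7, (1,1) g=2 f=7, (1,2) g=3 f=7, (2,3) g=5 f=7]; closed=[(0,0), (0,1), (0,2), (0,3), (0,4), (1,3)]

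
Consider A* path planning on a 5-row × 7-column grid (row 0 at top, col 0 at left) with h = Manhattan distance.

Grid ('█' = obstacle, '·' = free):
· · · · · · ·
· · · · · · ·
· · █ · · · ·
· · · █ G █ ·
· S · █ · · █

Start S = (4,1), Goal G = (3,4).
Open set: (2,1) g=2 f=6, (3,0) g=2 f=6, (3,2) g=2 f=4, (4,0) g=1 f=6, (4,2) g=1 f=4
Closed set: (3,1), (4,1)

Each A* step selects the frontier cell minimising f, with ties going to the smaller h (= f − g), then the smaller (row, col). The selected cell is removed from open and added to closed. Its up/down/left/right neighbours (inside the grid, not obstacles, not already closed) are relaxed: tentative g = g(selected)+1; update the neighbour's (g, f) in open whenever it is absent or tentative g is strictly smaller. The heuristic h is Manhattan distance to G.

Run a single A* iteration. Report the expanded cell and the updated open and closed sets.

step 1: expand (3,2) (f=4, h=2) → closed; open now [(2,1) g=2 f=6, (3,0) g=2 f=6, (4,0) g=1 f=6, (4,2) g=1 f=4]

expanded=(3,2); open=[(2,1) g=2 f=6, (3,0) g=2 f=6, (4,0) g=1 f=6, (4,2) g=1 f=4]; closed=[(3,1), (3,2), (4,1)]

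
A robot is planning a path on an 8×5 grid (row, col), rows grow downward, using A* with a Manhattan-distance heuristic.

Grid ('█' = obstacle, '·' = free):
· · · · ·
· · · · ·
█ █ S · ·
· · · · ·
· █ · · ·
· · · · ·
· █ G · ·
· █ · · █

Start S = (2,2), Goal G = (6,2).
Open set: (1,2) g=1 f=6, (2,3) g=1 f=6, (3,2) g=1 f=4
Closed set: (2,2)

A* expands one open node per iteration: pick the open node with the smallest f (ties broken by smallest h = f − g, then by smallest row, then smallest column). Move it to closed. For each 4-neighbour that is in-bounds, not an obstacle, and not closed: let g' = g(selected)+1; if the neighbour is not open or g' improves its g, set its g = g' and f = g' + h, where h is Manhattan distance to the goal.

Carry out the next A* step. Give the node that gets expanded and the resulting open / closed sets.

step 1: expand (3,2) (f=4, h=3) → closed; open now [(1,2) g=1 f=6, (2,3) g=1 f=6, (3,1) g=2 f=6, (3,3) g=2 f=6, (4,2) g=2 f=4]

expanded=(3,2); open=[(1,2) g=1 f=6, (2,3) g=1 f=6, (3,1) g=2 f=6, (3,3) g=2 f=6, (4,2) g=2 f=4]; closed=[(2,2), (3,2)]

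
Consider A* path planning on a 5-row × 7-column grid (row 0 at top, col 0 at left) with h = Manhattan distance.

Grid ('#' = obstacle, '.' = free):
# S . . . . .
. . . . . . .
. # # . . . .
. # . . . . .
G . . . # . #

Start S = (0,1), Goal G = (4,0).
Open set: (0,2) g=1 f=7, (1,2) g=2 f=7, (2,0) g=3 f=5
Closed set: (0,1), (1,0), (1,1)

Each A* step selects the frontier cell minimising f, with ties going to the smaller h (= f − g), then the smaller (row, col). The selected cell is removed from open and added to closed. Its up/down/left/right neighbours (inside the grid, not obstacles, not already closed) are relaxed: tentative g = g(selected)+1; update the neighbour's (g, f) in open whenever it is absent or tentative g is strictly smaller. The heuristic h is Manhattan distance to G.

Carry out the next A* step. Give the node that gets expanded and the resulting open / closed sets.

expanded=(2,0); open=[(0,2) g=1 f=7, (1,2) g=2 f=7, (3,0) g=4 f=5]; closed=[(0,1), (1,0), (1,1), (2,0)]

step 1: expand (2,0) (f=5, h=2) → closed; open now [(0,2) g=1 f=7, (1,2) g=2 f=7, (3,0) g=4 f=5]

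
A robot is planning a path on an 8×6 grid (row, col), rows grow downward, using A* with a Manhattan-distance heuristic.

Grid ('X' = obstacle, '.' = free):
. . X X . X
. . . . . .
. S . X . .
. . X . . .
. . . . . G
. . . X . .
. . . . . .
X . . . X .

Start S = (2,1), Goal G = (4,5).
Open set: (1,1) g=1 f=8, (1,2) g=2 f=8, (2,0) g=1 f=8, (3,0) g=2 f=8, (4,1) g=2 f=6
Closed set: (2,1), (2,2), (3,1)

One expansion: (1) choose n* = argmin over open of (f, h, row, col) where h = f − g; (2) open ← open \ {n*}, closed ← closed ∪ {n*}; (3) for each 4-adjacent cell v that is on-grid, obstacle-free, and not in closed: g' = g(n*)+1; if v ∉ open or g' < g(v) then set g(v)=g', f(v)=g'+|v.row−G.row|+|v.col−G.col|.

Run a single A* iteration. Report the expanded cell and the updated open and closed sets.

step 1: expand (4,1) (f=6, h=4) → closed; open now [(1,1) g=1 f=8, (1,2) g=2 f=8, (2,0) g=1 f=8, (3,0) g=2 f=8, (4,0) g=3 f=8, (4,2) g=3 f=6, (5,1) g=3 f=8]

expanded=(4,1); open=[(1,1) g=1 f=8, (1,2) g=2 f=8, (2,0) g=1 f=8, (3,0) g=2 f=8, (4,0) g=3 f=8, (4,2) g=3 f=6, (5,1) g=3 f=8]; closed=[(2,1), (2,2), (3,1), (4,1)]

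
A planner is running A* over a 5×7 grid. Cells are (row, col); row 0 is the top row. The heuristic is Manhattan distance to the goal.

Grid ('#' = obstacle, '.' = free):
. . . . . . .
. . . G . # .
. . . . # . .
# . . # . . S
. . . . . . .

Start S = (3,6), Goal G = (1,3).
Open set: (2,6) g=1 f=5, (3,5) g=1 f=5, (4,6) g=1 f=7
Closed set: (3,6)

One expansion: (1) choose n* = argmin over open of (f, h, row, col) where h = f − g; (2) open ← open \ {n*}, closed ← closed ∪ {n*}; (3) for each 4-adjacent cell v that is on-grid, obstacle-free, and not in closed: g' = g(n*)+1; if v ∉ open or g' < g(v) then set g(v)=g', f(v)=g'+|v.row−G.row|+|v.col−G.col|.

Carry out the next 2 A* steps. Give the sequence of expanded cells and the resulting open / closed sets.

order=[(2,6) → (1,6)]; open=[(0,6) g=3 f=7, (2,5) g=2 f=5, (3,5) g=1 f=5, (4,6) g=1 f=7]; closed=[(1,6), (2,6), (3,6)]

step 1: expand (2,6) (f=5, h=4) → closed; open now [(1,6) g=2 f=5, (2,5) g=2 f=5, (3,5) g=1 f=5, (4,6) g=1 f=7]
step 2: expand (1,6) (f=5, h=3) → closed; open now [(0,6) g=3 f=7, (2,5) g=2 f=5, (3,5) g=1 f=5, (4,6) g=1 f=7]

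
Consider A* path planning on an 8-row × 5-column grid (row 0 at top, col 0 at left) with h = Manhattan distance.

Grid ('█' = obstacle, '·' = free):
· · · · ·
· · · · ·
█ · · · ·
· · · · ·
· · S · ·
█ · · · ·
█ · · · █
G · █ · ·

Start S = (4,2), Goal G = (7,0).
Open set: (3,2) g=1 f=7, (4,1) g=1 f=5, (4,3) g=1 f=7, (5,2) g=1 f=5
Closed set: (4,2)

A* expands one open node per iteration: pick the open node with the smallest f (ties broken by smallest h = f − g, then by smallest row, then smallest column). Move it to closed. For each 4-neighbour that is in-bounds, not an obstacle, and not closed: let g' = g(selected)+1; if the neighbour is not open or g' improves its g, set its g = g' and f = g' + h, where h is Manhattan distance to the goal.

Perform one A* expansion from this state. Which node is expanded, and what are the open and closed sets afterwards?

expanded=(4,1); open=[(3,1) g=2 f=7, (3,2) g=1 f=7, (4,0) g=2 f=5, (4,3) g=1 f=7, (5,1) g=2 f=5, (5,2) g=1 f=5]; closed=[(4,1), (4,2)]

step 1: expand (4,1) (f=5, h=4) → closed; open now [(3,1) g=2 f=7, (3,2) g=1 f=7, (4,0) g=2 f=5, (4,3) g=1 f=7, (5,1) g=2 f=5, (5,2) g=1 f=5]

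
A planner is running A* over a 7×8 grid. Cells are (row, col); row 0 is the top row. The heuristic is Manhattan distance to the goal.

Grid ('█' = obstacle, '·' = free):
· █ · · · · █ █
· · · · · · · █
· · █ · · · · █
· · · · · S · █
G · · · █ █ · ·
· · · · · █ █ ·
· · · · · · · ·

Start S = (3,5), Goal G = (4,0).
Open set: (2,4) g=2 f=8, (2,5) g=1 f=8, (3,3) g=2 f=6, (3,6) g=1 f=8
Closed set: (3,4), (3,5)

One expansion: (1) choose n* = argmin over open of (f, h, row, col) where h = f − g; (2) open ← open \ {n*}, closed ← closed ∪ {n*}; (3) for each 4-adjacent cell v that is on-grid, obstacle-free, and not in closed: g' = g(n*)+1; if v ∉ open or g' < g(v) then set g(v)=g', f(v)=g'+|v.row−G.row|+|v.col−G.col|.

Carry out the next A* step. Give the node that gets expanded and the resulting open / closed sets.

expanded=(3,3); open=[(2,3) g=3 f=8, (2,4) g=2 f=8, (2,5) g=1 f=8, (3,2) g=3 f=6, (3,6) g=1 f=8, (4,3) g=3 f=6]; closed=[(3,3), (3,4), (3,5)]

step 1: expand (3,3) (f=6, h=4) → closed; open now [(2,3) g=3 f=8, (2,4) g=2 f=8, (2,5) g=1 f=8, (3,2) g=3 f=6, (3,6) g=1 f=8, (4,3) g=3 f=6]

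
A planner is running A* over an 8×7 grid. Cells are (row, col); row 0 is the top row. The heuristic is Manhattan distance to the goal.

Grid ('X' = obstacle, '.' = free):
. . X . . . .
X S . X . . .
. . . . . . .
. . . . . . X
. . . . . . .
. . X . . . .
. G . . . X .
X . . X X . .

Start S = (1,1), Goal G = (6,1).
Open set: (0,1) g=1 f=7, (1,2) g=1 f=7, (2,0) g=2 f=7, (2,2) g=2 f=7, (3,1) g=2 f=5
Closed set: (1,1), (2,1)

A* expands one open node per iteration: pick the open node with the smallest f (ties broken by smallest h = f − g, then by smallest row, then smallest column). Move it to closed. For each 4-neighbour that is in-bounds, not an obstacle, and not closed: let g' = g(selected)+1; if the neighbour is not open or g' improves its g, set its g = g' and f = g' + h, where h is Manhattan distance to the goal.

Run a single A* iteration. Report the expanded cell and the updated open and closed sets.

expanded=(3,1); open=[(0,1) g=1 f=7, (1,2) g=1 f=7, (2,0) g=2 f=7, (2,2) g=2 f=7, (3,0) g=3 f=7, (3,2) g=3 f=7, (4,1) g=3 f=5]; closed=[(1,1), (2,1), (3,1)]

step 1: expand (3,1) (f=5, h=3) → closed; open now [(0,1) g=1 f=7, (1,2) g=1 f=7, (2,0) g=2 f=7, (2,2) g=2 f=7, (3,0) g=3 f=7, (3,2) g=3 f=7, (4,1) g=3 f=5]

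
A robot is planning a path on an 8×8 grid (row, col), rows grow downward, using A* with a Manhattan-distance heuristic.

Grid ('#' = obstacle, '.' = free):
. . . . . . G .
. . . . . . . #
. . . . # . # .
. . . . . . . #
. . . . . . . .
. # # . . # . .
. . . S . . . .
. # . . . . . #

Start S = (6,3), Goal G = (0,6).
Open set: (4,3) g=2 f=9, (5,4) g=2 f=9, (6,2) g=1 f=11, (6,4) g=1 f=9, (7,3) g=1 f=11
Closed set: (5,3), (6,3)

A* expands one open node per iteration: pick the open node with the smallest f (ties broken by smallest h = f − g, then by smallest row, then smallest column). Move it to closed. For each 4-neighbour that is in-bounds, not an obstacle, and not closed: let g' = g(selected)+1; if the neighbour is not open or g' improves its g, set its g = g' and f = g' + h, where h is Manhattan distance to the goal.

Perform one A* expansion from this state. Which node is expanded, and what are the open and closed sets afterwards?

step 1: expand (4,3) (f=9, h=7) → closed; open now [(3,3) g=3 f=9, (4,2) g=3 f=11, (4,4) g=3 f=9, (5,4) g=2 f=9, (6,2) g=1 f=11, (6,4) g=1 f=9, (7,3) g=1 f=11]

expanded=(4,3); open=[(3,3) g=3 f=9, (4,2) g=3 f=11, (4,4) g=3 f=9, (5,4) g=2 f=9, (6,2) g=1 f=11, (6,4) g=1 f=9, (7,3) g=1 f=11]; closed=[(4,3), (5,3), (6,3)]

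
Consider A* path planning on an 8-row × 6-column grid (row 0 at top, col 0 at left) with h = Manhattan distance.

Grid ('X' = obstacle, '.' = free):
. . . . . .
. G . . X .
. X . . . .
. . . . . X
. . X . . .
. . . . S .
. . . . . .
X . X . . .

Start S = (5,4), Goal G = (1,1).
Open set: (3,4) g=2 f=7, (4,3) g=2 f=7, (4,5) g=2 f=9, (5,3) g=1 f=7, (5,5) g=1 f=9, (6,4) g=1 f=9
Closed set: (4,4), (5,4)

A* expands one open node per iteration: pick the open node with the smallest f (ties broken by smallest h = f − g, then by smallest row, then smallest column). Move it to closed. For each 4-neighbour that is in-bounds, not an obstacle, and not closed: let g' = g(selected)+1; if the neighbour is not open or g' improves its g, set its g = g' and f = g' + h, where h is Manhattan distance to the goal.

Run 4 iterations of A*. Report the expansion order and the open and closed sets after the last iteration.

order=[(3,4) → (2,4) → (2,3) → (1,3)]; open=[(0,3) g=6 f=9, (1,2) g=6 f=7, (2,2) g=5 f=7, (2,5) g=4 f=9, (3,3) g=3 f=7, (4,3) g=2 f=7, (4,5) g=2 f=9, (5,3) g=1 f=7, (5,5) g=1 f=9, (6,4) g=1 f=9]; closed=[(1,3), (2,3), (2,4), (3,4), (4,4), (5,4)]

step 1: expand (3,4) (f=7, h=5) → closed; open now [(2,4) g=3 f=7, (3,3) g=3 f=7, (4,3) g=2 f=7, (4,5) g=2 f=9, (5,3) g=1 f=7, (5,5) g=1 f=9, (6,4) g=1 f=9]
step 2: expand (2,4) (f=7, h=4) → closed; open now [(2,3) g=4 f=7, (2,5) g=4 f=9, (3,3) g=3 f=7, (4,3) g=2 f=7, (4,5) g=2 f=9, (5,3) g=1 f=7, (5,5) g=1 f=9, (6,4) g=1 f=9]
step 3: expand (2,3) (f=7, h=3) → closed; open now [(1,3) g=5 f=7, (2,2) g=5 f=7, (2,5) g=4 f=9, (3,3) g=3 f=7, (4,3) g=2 f=7, (4,5) g=2 f=9, (5,3) g=1 f=7, (5,5) g=1 f=9, (6,4) g=1 f=9]
step 4: expand (1,3) (f=7, h=2) → closed; open now [(0,3) g=6 f=9, (1,2) g=6 f=7, (2,2) g=5 f=7, (2,5) g=4 f=9, (3,3) g=3 f=7, (4,3) g=2 f=7, (4,5) g=2 f=9, (5,3) g=1 f=7, (5,5) g=1 f=9, (6,4) g=1 f=9]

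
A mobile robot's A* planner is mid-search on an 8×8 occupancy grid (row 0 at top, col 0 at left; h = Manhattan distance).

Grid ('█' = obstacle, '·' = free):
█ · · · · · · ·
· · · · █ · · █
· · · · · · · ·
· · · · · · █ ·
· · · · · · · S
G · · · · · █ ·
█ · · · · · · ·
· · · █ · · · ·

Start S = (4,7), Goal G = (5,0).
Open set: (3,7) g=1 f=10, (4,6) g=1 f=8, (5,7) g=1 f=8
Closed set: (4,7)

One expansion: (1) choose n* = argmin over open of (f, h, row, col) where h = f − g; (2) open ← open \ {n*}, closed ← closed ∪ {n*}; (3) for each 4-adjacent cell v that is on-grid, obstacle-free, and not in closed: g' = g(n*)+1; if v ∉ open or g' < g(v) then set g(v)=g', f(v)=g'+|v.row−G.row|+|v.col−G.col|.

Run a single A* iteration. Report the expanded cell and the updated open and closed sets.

expanded=(4,6); open=[(3,7) g=1 f=10, (4,5) g=2 f=8, (5,7) g=1 f=8]; closed=[(4,6), (4,7)]

step 1: expand (4,6) (f=8, h=7) → closed; open now [(3,7) g=1 f=10, (4,5) g=2 f=8, (5,7) g=1 f=8]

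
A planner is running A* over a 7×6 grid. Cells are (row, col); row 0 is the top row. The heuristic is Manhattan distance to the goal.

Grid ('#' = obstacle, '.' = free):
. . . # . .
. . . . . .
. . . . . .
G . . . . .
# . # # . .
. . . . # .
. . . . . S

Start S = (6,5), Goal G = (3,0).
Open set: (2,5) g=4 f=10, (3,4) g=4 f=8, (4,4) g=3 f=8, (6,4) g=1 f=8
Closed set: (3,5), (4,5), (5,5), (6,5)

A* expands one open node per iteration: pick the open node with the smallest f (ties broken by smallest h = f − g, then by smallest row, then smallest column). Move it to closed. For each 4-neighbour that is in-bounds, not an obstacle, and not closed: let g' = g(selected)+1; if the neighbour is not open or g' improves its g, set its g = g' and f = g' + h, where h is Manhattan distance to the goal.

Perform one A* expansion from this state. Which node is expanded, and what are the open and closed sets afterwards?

step 1: expand (3,4) (f=8, h=4) → closed; open now [(2,4) g=5 f=10, (2,5) g=4 f=10, (3,3) g=5 f=8, (4,4) g=3 f=8, (6,4) g=1 f=8]

expanded=(3,4); open=[(2,4) g=5 f=10, (2,5) g=4 f=10, (3,3) g=5 f=8, (4,4) g=3 f=8, (6,4) g=1 f=8]; closed=[(3,4), (3,5), (4,5), (5,5), (6,5)]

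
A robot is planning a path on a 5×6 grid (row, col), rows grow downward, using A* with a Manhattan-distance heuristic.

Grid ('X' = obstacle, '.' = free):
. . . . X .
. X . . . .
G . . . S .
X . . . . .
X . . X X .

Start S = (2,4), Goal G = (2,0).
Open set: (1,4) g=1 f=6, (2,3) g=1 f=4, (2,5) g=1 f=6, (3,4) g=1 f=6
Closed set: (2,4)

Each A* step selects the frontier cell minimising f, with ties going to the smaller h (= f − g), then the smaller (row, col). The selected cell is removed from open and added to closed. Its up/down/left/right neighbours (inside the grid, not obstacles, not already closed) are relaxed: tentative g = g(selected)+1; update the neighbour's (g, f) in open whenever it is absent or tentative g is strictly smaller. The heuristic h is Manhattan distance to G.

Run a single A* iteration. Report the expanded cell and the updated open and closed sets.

step 1: expand (2,3) (f=4, h=3) → closed; open now [(1,3) g=2 f=6, (1,4) g=1 f=6, (2,2) g=2 f=4, (2,5) g=1 f=6, (3,3) g=2 f=6, (3,4) g=1 f=6]

expanded=(2,3); open=[(1,3) g=2 f=6, (1,4) g=1 f=6, (2,2) g=2 f=4, (2,5) g=1 f=6, (3,3) g=2 f=6, (3,4) g=1 f=6]; closed=[(2,3), (2,4)]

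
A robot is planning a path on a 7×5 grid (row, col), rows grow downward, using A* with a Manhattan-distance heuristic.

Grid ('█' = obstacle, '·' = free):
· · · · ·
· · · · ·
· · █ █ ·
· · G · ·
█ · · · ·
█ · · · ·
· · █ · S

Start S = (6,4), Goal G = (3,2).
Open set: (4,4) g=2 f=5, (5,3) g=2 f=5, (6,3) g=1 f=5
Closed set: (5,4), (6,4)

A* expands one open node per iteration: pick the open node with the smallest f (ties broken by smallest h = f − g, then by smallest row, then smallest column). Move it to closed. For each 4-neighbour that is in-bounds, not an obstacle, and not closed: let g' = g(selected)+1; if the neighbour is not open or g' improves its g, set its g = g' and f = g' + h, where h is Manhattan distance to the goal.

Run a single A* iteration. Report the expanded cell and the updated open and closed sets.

step 1: expand (4,4) (f=5, h=3) → closed; open now [(3,4) g=3 f=5, (4,3) g=3 f=5, (5,3) g=2 f=5, (6,3) g=1 f=5]

expanded=(4,4); open=[(3,4) g=3 f=5, (4,3) g=3 f=5, (5,3) g=2 f=5, (6,3) g=1 f=5]; closed=[(4,4), (5,4), (6,4)]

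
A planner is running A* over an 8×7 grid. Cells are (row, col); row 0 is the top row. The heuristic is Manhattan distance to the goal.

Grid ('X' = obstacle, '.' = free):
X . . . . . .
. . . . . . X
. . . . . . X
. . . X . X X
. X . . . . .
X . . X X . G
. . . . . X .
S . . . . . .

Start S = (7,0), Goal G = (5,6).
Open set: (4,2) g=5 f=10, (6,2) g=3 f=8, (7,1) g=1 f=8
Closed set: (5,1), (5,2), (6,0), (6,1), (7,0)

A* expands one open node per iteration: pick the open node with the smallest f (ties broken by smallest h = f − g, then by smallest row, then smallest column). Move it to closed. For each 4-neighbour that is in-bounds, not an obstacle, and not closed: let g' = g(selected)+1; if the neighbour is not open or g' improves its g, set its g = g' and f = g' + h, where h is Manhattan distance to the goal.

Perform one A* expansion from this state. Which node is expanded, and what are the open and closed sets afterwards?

expanded=(6,2); open=[(4,2) g=5 f=10, (6,3) g=4 f=8, (7,1) g=1 f=8, (7,2) g=4 f=10]; closed=[(5,1), (5,2), (6,0), (6,1), (6,2), (7,0)]

step 1: expand (6,2) (f=8, h=5) → closed; open now [(4,2) g=5 f=10, (6,3) g=4 f=8, (7,1) g=1 f=8, (7,2) g=4 f=10]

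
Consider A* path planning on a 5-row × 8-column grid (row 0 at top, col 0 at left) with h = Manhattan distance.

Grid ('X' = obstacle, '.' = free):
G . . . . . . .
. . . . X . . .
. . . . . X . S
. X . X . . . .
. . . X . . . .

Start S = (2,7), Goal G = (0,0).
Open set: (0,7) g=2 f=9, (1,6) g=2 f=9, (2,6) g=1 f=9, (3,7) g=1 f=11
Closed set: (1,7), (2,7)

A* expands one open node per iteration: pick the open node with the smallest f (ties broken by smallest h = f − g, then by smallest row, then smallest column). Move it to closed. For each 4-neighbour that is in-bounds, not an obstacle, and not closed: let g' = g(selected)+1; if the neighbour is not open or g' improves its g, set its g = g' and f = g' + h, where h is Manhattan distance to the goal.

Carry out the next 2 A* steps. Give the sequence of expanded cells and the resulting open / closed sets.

order=[(0,7) → (0,6)]; open=[(0,5) g=4 f=9, (1,6) g=2 f=9, (2,6) g=1 f=9, (3,7) g=1 f=11]; closed=[(0,6), (0,7), (1,7), (2,7)]

step 1: expand (0,7) (f=9, h=7) → closed; open now [(0,6) g=3 f=9, (1,6) g=2 f=9, (2,6) g=1 f=9, (3,7) g=1 f=11]
step 2: expand (0,6) (f=9, h=6) → closed; open now [(0,5) g=4 f=9, (1,6) g=2 f=9, (2,6) g=1 f=9, (3,7) g=1 f=11]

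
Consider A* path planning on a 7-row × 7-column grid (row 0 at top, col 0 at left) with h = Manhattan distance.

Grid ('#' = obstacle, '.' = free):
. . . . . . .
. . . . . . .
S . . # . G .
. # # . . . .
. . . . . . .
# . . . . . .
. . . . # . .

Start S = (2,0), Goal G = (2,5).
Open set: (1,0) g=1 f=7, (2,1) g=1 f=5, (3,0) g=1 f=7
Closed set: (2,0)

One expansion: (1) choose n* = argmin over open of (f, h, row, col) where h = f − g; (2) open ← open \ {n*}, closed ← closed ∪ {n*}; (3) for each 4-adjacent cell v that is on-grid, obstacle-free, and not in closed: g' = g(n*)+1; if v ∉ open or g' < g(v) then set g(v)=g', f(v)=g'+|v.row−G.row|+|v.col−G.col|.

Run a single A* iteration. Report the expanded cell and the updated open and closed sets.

expanded=(2,1); open=[(1,0) g=1 f=7, (1,1) g=2 f=7, (2,2) g=2 f=5, (3,0) g=1 f=7]; closed=[(2,0), (2,1)]

step 1: expand (2,1) (f=5, h=4) → closed; open now [(1,0) g=1 f=7, (1,1) g=2 f=7, (2,2) g=2 f=5, (3,0) g=1 f=7]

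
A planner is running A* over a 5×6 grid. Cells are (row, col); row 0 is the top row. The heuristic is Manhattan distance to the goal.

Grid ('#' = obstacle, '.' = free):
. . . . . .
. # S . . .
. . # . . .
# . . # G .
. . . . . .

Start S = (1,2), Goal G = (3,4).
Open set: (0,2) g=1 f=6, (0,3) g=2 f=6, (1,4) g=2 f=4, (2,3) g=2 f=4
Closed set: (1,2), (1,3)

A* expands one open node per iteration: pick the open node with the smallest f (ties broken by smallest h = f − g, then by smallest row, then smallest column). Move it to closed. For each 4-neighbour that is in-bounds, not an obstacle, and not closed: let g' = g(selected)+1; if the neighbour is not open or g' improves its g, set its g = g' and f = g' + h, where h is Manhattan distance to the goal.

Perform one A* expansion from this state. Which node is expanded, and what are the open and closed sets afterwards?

step 1: expand (1,4) (f=4, h=2) → closed; open now [(0,2) g=1 f=6, (0,3) g=2 f=6, (0,4) g=3 f=6, (1,5) g=3 f=6, (2,3) g=2 f=4, (2,4) g=3 f=4]

expanded=(1,4); open=[(0,2) g=1 f=6, (0,3) g=2 f=6, (0,4) g=3 f=6, (1,5) g=3 f=6, (2,3) g=2 f=4, (2,4) g=3 f=4]; closed=[(1,2), (1,3), (1,4)]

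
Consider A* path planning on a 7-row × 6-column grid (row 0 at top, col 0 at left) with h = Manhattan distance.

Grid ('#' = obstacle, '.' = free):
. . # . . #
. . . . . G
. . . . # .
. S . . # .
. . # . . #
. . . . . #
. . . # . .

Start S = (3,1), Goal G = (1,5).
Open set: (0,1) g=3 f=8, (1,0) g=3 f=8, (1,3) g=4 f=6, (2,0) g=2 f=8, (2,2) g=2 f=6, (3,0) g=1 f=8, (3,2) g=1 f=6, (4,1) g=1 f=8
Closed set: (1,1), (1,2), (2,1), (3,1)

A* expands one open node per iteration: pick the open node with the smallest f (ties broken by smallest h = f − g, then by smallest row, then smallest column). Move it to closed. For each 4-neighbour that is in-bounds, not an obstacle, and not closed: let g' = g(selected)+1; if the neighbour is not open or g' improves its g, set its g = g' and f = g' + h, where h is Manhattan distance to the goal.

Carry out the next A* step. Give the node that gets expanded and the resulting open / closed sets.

expanded=(1,3); open=[(0,1) g=3 f=8, (0,3) g=5 f=8, (1,0) g=3 f=8, (1,4) g=5 f=6, (2,0) g=2 f=8, (2,2) g=2 f=6, (2,3) g=5 f=8, (3,0) g=1 f=8, (3,2) g=1 f=6, (4,1) g=1 f=8]; closed=[(1,1), (1,2), (1,3), (2,1), (3,1)]

step 1: expand (1,3) (f=6, h=2) → closed; open now [(0,1) g=3 f=8, (0,3) g=5 f=8, (1,0) g=3 f=8, (1,4) g=5 f=6, (2,0) g=2 f=8, (2,2) g=2 f=6, (2,3) g=5 f=8, (3,0) g=1 f=8, (3,2) g=1 f=6, (4,1) g=1 f=8]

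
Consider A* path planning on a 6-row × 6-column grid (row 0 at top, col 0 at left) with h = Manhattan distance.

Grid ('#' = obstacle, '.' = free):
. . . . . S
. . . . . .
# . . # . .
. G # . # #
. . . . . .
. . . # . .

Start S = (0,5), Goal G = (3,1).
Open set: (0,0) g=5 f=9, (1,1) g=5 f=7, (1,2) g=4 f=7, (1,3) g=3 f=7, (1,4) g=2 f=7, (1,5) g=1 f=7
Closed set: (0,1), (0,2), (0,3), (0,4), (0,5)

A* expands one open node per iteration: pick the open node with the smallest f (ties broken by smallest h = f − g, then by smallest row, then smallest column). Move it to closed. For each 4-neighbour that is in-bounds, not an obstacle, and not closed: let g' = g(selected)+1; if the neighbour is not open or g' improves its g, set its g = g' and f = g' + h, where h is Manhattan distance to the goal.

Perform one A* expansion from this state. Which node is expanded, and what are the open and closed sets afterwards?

expanded=(1,1); open=[(0,0) g=5 f=9, (1,0) g=6 f=9, (1,2) g=4 f=7, (1,3) g=3 f=7, (1,4) g=2 f=7, (1,5) g=1 f=7, (2,1) g=6 f=7]; closed=[(0,1), (0,2), (0,3), (0,4), (0,5), (1,1)]

step 1: expand (1,1) (f=7, h=2) → closed; open now [(0,0) g=5 f=9, (1,0) g=6 f=9, (1,2) g=4 f=7, (1,3) g=3 f=7, (1,4) g=2 f=7, (1,5) g=1 f=7, (2,1) g=6 f=7]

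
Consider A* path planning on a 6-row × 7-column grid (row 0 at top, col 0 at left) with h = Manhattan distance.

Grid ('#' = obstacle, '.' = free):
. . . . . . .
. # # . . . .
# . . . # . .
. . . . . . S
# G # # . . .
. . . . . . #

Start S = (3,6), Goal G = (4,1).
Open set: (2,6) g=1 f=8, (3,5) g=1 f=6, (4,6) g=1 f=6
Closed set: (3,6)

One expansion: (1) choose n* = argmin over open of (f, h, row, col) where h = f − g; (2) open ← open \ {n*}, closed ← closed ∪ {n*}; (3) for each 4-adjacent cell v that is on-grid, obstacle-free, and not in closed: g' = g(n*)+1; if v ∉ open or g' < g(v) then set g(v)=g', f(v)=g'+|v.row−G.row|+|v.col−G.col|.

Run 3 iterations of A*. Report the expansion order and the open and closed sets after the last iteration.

step 1: expand (3,5) (f=6, h=5) → closed; open now [(2,5) g=2 f=8, (2,6) g=1 f=8, (3,4) g=2 f=6, (4,5) g=2 f=6, (4,6) g=1 f=6]
step 2: expand (3,4) (f=6, h=4) → closed; open now [(2,5) g=2 f=8, (2,6) g=1 f=8, (3,3) g=3 f=6, (4,4) g=3 f=6, (4,5) g=2 f=6, (4,6) g=1 f=6]
step 3: expand (3,3) (f=6, h=3) → closed; open now [(2,3) g=4 f=8, (2,5) g=2 f=8, (2,6) g=1 f=8, (3,2) g=4 f=6, (4,4) g=3 f=6, (4,5) g=2 f=6, (4,6) g=1 f=6]

order=[(3,5) → (3,4) → (3,3)]; open=[(2,3) g=4 f=8, (2,5) g=2 f=8, (2,6) g=1 f=8, (3,2) g=4 f=6, (4,4) g=3 f=6, (4,5) g=2 f=6, (4,6) g=1 f=6]; closed=[(3,3), (3,4), (3,5), (3,6)]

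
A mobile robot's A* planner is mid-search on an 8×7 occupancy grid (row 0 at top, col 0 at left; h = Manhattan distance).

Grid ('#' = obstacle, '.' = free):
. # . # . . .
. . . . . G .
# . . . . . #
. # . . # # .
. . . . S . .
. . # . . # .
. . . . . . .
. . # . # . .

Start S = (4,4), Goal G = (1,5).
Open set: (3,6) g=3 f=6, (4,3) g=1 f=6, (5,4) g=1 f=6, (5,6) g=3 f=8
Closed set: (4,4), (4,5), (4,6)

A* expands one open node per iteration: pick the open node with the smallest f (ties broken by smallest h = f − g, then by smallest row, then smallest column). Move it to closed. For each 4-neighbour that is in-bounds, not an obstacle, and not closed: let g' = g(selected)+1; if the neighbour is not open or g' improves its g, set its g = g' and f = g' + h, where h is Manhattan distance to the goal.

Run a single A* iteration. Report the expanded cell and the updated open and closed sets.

expanded=(3,6); open=[(4,3) g=1 f=6, (5,4) g=1 f=6, (5,6) g=3 f=8]; closed=[(3,6), (4,4), (4,5), (4,6)]

step 1: expand (3,6) (f=6, h=3) → closed; open now [(4,3) g=1 f=6, (5,4) g=1 f=6, (5,6) g=3 f=8]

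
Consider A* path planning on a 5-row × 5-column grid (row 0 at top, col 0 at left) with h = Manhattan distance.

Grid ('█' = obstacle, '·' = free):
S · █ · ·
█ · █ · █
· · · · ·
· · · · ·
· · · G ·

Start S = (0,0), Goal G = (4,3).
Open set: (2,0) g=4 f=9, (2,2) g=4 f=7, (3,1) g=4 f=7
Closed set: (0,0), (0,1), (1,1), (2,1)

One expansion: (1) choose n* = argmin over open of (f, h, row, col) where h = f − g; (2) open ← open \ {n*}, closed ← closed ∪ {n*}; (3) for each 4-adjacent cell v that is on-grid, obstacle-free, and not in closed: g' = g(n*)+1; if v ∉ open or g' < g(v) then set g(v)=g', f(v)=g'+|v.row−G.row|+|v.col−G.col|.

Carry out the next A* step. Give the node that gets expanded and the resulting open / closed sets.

step 1: expand (2,2) (f=7, h=3) → closed; open now [(2,0) g=4 f=9, (2,3) g=5 f=7, (3,1) g=4 f=7, (3,2) g=5 f=7]

expanded=(2,2); open=[(2,0) g=4 f=9, (2,3) g=5 f=7, (3,1) g=4 f=7, (3,2) g=5 f=7]; closed=[(0,0), (0,1), (1,1), (2,1), (2,2)]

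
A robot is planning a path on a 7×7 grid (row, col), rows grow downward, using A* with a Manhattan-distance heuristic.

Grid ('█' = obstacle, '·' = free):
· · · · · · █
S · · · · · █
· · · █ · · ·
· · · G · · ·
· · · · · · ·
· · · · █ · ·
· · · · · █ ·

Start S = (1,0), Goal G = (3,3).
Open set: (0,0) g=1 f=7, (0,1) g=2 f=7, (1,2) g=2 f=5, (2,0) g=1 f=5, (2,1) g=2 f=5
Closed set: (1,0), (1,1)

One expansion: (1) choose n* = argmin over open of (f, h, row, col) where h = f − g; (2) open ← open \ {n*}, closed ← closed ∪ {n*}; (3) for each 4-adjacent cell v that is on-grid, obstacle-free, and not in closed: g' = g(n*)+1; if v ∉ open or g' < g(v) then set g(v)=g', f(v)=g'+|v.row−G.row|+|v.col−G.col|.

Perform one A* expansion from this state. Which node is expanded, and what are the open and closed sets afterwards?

expanded=(1,2); open=[(0,0) g=1 f=7, (0,1) g=2 f=7, (0,2) g=3 f=7, (1,3) g=3 f=5, (2,0) g=1 f=5, (2,1) g=2 f=5, (2,2) g=3 f=5]; closed=[(1,0), (1,1), (1,2)]

step 1: expand (1,2) (f=5, h=3) → closed; open now [(0,0) g=1 f=7, (0,1) g=2 f=7, (0,2) g=3 f=7, (1,3) g=3 f=5, (2,0) g=1 f=5, (2,1) g=2 f=5, (2,2) g=3 f=5]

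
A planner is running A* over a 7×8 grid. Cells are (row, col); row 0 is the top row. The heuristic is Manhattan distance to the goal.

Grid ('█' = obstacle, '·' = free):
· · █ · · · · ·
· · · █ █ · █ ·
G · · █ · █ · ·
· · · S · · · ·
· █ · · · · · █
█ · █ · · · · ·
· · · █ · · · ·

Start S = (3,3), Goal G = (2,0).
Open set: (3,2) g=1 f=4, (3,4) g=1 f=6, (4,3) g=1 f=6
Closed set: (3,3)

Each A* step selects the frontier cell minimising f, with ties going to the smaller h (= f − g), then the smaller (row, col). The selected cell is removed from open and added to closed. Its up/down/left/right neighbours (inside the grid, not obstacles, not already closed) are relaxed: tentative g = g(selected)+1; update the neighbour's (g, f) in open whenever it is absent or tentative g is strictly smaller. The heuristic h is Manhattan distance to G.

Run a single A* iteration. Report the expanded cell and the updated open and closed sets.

expanded=(3,2); open=[(2,2) g=2 f=4, (3,1) g=2 f=4, (3,4) g=1 f=6, (4,2) g=2 f=6, (4,3) g=1 f=6]; closed=[(3,2), (3,3)]

step 1: expand (3,2) (f=4, h=3) → closed; open now [(2,2) g=2 f=4, (3,1) g=2 f=4, (3,4) g=1 f=6, (4,2) g=2 f=6, (4,3) g=1 f=6]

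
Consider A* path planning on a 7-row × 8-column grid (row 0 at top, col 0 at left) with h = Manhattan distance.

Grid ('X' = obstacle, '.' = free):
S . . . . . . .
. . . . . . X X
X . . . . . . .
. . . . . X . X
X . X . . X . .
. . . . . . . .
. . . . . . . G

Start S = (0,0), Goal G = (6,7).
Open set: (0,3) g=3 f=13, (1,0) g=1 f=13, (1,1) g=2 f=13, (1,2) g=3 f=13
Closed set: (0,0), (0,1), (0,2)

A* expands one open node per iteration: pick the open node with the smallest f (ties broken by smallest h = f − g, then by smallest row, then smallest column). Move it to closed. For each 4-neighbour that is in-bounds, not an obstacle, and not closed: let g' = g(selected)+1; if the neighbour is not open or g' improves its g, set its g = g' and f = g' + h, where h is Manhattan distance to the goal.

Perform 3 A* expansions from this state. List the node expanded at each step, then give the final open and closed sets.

order=[(0,3) → (0,4) → (0,5)]; open=[(0,6) g=6 f=13, (1,0) g=1 f=13, (1,1) g=2 f=13, (1,2) g=3 f=13, (1,3) g=4 f=13, (1,4) g=5 f=13, (1,5) g=6 f=13]; closed=[(0,0), (0,1), (0,2), (0,3), (0,4), (0,5)]

step 1: expand (0,3) (f=13, h=10) → closed; open now [(0,4) g=4 f=13, (1,0) g=1 f=13, (1,1) g=2 f=13, (1,2) g=3 f=13, (1,3) g=4 f=13]
step 2: expand (0,4) (f=13, h=9) → closed; open now [(0,5) g=5 f=13, (1,0) g=1 f=13, (1,1) g=2 f=13, (1,2) g=3 f=13, (1,3) g=4 f=13, (1,4) g=5 f=13]
step 3: expand (0,5) (f=13, h=8) → closed; open now [(0,6) g=6 f=13, (1,0) g=1 f=13, (1,1) g=2 f=13, (1,2) g=3 f=13, (1,3) g=4 f=13, (1,4) g=5 f=13, (1,5) g=6 f=13]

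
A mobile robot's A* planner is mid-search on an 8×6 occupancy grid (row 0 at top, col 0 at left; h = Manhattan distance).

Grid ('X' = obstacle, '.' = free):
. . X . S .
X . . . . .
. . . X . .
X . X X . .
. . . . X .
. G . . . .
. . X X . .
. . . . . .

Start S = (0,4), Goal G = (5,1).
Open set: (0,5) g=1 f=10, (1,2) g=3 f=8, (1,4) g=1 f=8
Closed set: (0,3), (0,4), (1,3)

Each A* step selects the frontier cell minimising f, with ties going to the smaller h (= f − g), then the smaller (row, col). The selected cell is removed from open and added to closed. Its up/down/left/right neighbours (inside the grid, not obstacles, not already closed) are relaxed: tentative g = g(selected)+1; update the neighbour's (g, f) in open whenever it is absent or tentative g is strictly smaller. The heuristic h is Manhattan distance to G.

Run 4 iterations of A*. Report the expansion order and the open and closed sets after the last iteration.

order=[(1,2) → (1,1) → (2,1) → (3,1)]; open=[(0,1) g=5 f=10, (0,5) g=1 f=10, (1,4) g=1 f=8, (2,0) g=6 f=10, (2,2) g=4 f=8, (4,1) g=7 f=8]; closed=[(0,3), (0,4), (1,1), (1,2), (1,3), (2,1), (3,1)]

step 1: expand (1,2) (f=8, h=5) → closed; open now [(0,5) g=1 f=10, (1,1) g=4 f=8, (1,4) g=1 f=8, (2,2) g=4 f=8]
step 2: expand (1,1) (f=8, h=4) → closed; open now [(0,1) g=5 f=10, (0,5) g=1 f=10, (1,4) g=1 f=8, (2,1) g=5 f=8, (2,2) g=4 f=8]
step 3: expand (2,1) (f=8, h=3) → closed; open now [(0,1) g=5 f=10, (0,5) g=1 f=10, (1,4) g=1 f=8, (2,0) g=6 f=10, (2,2) g=4 f=8, (3,1) g=6 f=8]
step 4: expand (3,1) (f=8, h=2) → closed; open now [(0,1) g=5 f=10, (0,5) g=1 f=10, (1,4) g=1 f=8, (2,0) g=6 f=10, (2,2) g=4 f=8, (4,1) g=7 f=8]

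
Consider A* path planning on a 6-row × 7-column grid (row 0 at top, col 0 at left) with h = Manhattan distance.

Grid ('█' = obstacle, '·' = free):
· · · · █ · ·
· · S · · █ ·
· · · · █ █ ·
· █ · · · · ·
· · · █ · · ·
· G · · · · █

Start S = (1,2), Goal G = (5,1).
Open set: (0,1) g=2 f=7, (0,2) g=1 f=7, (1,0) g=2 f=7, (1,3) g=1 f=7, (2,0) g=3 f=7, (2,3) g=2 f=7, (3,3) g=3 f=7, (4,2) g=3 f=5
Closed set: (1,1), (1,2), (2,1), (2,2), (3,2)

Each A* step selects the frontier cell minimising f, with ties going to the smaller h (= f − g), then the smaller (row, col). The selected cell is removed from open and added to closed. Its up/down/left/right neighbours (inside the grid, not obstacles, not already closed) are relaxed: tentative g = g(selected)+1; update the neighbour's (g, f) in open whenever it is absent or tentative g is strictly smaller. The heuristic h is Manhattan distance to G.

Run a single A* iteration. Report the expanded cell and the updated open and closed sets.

step 1: expand (4,2) (f=5, h=2) → closed; open now [(0,1) g=2 f=7, (0,2) g=1 f=7, (1,0) g=2 f=7, (1,3) g=1 f=7, (2,0) g=3 f=7, (2,3) g=2 f=7, (3,3) g=3 f=7, (4,1) g=4 f=5, (5,2) g=4 f=5]

expanded=(4,2); open=[(0,1) g=2 f=7, (0,2) g=1 f=7, (1,0) g=2 f=7, (1,3) g=1 f=7, (2,0) g=3 f=7, (2,3) g=2 f=7, (3,3) g=3 f=7, (4,1) g=4 f=5, (5,2) g=4 f=5]; closed=[(1,1), (1,2), (2,1), (2,2), (3,2), (4,2)]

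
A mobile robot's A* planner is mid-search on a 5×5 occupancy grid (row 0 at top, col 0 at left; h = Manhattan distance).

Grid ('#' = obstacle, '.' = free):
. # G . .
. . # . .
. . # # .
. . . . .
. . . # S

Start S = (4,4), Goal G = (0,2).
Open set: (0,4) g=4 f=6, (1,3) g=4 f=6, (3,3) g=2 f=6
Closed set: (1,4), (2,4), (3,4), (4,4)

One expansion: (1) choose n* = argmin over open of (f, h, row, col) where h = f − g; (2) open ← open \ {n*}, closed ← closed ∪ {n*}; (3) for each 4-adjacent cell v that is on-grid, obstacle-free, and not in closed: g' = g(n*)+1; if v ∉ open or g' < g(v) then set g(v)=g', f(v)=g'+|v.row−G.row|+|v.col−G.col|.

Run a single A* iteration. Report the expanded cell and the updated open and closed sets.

expanded=(0,4); open=[(0,3) g=5 f=6, (1,3) g=4 f=6, (3,3) g=2 f=6]; closed=[(0,4), (1,4), (2,4), (3,4), (4,4)]

step 1: expand (0,4) (f=6, h=2) → closed; open now [(0,3) g=5 f=6, (1,3) g=4 f=6, (3,3) g=2 f=6]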